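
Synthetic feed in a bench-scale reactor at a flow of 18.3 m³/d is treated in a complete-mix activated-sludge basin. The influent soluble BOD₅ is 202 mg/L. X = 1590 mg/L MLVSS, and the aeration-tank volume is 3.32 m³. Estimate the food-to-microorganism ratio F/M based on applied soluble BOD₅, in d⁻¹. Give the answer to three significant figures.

F/M ≈ 0.700 d⁻¹

F/M = applied load / biomass = Q·S₀/(V·X) = 18.3 × 202 / (3.320 × 1590) = 0.7003 d⁻¹.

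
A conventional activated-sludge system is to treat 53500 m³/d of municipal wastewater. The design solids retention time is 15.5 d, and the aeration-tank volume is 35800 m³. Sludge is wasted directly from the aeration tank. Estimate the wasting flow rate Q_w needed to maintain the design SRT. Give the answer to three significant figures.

For wasting at MLVSS concentration, Q_w = V/θ_c = 35800/15.5 = 2310 m³/d.

Q_w ≈ 2310 m³/d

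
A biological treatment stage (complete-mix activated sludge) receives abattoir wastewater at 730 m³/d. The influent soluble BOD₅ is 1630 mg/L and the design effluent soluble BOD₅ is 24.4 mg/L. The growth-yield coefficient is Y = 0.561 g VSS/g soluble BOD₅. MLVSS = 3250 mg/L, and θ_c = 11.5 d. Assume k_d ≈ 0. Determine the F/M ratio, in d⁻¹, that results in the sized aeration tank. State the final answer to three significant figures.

Biomass mass balance (decay neglected): V·X = Y·Q·(S₀ − S)·θ_c, so V = 0.561 × 730 × (1630 − 24.4) × 11.5 / 3250 = 2327 m³.
Food-to-microorganism ratio F/M = Q S₀ / (V X) = 730 × 1630 / (2327 × 3250) = 0.1574 d⁻¹.

F/M ≈ 0.157 d⁻¹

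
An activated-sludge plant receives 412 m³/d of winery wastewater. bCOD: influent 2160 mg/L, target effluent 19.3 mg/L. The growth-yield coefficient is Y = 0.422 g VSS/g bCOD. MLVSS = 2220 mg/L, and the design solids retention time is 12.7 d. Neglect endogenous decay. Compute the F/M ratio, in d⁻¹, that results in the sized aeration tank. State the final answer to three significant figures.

Biomass mass balance (decay neglected): V·X = Y·Q·(S₀ − S)·θ_c, so V = 0.422 × 412 × (2160 − 19.3) × 12.7 / 2220 = 2129 m³.
F/M = Q·S₀ / (V·X) = 412 × 2160 / (2129 × 2220) = 0.1883 g bCOD·(g VSS·d)⁻¹.

F/M ≈ 0.188 d⁻¹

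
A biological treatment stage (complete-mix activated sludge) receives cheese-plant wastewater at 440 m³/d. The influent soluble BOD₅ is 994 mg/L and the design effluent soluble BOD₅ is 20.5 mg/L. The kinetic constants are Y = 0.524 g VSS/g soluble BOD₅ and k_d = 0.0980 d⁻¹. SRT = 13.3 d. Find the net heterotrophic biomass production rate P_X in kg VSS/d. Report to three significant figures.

Y_obs = Y / (1 + k_d θ_c) = 0.524 / (1 + 0.0980 × 13.3) = 0.524 / 2.303 = 0.2275.
Mass of soluble BOD₅ removed per day: Q(S₀ − S) = 440 × 973.5 g/m³ = 428.3 kg/d.
P_X = Y_obs · Q(S₀ − S) = 0.2275 × 428.3 = 97.44 kg VSS/d.

P_X ≈ 97.4 kg VSS/d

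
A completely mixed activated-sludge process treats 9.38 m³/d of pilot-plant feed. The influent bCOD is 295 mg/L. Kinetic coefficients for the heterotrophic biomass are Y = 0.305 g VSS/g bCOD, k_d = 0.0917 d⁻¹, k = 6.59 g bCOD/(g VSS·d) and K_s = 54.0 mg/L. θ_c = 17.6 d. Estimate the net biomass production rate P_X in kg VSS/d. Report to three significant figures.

Effluent substrate depends only on kinetics and SRT: S = K_s(1 + k_d θ_c) / [θ_c(Yk − k_d) − 1] = 54.0 × (1 + 0.0917 × 17.6) / [17.6 × (0.305 × 6.59 − 0.0917) − 1] = 141.2 / 32.76 = 4.309 mg/L.
Correct the yield for decay: Y_obs = Y/(1 + k_d θ_c) = 0.305 / (1 + 0.0917 × 17.6) = 0.305 / 2.614 = 0.1167.
ΔS = 295 − 4.31 = 290.7 mg/L, so the substrate removal rate is 9.38 × 290.7/1000 = 2.727 kg bCOD/d.
Net biomass production P_X = Y_obs × Q·(S₀ − S) = 0.1167 × 2.727 = 0.3182 kg VSS/d.

P_X ≈ 0.318 kg VSS/d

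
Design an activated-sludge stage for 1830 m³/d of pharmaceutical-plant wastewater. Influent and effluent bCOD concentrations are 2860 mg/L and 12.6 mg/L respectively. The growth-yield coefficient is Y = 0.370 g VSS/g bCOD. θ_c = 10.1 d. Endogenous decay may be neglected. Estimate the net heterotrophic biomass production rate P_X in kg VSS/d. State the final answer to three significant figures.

No decay correction is needed, so Y_obs = Y = 0.370.
Substrate removed = Q·(S₀ − S) = 1830 m³/d × (2860 − 12.6) g/m³ = 5.21×10^6 g/d = 5211 kg/d.
So the net sludge growth is P_X = 0.3700 × 5211 = 1928 kg VSS/d.

P_X ≈ 1930 kg VSS/d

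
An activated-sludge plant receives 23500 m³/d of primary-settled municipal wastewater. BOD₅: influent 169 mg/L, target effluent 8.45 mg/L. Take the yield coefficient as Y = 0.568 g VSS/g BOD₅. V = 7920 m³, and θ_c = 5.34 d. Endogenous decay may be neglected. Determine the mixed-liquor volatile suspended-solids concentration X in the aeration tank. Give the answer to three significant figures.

X = Y·Q·ΔS·θ_c / V = 0.568 × 23500 × (169 − 8.45) × 5.34 / 7920 = 1445 mg/L.

X ≈ 1440 mg/L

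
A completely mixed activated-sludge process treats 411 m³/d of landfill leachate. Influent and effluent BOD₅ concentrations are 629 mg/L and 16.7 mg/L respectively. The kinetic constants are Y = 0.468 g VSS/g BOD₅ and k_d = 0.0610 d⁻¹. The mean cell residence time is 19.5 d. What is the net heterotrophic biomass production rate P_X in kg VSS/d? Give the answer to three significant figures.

P_X ≈ 53.8 kg VSS/d

Observed yield with endogenous decay: Y_obs = Y / (1 + k_d·θ_c) = 0.468 / (1 + 0.0610 × 19.5) = 0.468 / 2.189 = 0.2137 g VSS/g BOD₅.
Mass of BOD₅ removed per day: Q(S₀ − S) = 411 × 612.3 g/m³ = 251.7 kg/d.
Net biomass production P_X = Y_obs × Q·(S₀ − S) = 0.2137 × 251.7 = 53.79 kg VSS/d.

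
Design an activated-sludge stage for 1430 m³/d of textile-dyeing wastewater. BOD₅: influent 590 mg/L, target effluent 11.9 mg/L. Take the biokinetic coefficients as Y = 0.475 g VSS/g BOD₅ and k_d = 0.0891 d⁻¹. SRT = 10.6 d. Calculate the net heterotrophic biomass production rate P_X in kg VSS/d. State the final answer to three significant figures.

The observed yield is Y_obs = Y/(1 + k_d·θ_c) = 0.475 / (1 + 0.0891 × 10.6) = 0.475 / 1.944 = 0.2443 g VSS per g BOD₅ removed.
Substrate removed = Q·(S₀ − S) = 1430 m³/d × (590 − 11.9) g/m³ = 8.27×10^5 g/d = 826.7 kg/d.
Biomass produced: P_X = Y_obs·Q·ΔS = 0.2443 × 826.7 ≈ 201.9 kg VSS/d.

P_X ≈ 202 kg VSS/d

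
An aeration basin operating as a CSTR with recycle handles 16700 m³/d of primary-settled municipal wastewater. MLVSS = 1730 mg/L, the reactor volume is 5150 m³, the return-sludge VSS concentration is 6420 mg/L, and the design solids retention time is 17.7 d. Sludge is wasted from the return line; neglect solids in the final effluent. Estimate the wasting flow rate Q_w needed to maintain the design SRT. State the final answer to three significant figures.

Q_w = (V·X)/(θ_c X_r) = 5150 × 1730 / (17.7 × 6420) = 78.41 m³/d.

Q_w ≈ 78.4 m³/d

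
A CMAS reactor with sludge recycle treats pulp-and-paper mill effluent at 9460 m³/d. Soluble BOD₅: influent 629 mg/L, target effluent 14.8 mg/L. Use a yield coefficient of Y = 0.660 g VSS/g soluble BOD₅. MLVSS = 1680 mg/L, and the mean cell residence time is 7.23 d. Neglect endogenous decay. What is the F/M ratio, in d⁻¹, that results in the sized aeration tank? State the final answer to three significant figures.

F/M ≈ 0.215 d⁻¹

With k_d = 0 the design equation reduces to V = Y Q (S₀−S) θ_c / X = 0.660 × 9460 × (629 − 14.8) × 7.23 / 1680 = 16503 m³.
F/M = Q·S₀ / (V·X) = 9460 × 629 / (16503 × 1680) = 0.2146 g soluble BOD₅·(g VSS·d)⁻¹.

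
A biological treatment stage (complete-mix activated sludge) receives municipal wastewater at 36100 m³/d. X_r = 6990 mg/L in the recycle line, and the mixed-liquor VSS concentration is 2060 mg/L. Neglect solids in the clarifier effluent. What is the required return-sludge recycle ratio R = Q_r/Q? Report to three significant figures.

Solids balance on the clarifier gives (1+R)X = R·X_r, so R = X/(X_r − X) = 2060 / (6990 − 2060) = 0.4178.

R ≈ 0.418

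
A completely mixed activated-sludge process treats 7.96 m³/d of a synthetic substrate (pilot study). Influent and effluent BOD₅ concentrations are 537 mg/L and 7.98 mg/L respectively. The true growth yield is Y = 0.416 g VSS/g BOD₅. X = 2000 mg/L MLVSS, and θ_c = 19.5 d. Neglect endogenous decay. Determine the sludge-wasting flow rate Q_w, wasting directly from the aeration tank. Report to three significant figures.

Q_w ≈ 0.876 m³/d

With k_d = 0 the design equation reduces to V = Y Q (S₀−S) θ_c / X = 0.416 × 7.96 × (537 − 7.98) × 19.5 / 2000 = 17.08 m³.
Wasting from the aeration tank: Q_w = V / θ_c = 17.08 / 19.5 = 0.8759 m³/d.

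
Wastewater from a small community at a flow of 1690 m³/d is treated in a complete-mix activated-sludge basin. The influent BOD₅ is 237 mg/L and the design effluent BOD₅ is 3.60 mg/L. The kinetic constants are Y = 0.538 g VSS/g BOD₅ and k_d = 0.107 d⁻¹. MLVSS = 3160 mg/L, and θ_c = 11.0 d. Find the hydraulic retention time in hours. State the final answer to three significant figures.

τ ≈ 4.82 h

Rearranging the biomass balance for a CMAS with decay, V = Y·Q·ΔS·θ_c / [X·(1+k_d θ_c)] = 0.538 × 1690 × (237 − 3.60) × 11.0 / [3160 × (1 + 0.107 × 11.0)] = 2.33×10^6 / 6879 = 339.3 m³.
Hydraulic retention time τ = V/Q = 339.3 / 1690 = 0.2008 d = 4.819 h.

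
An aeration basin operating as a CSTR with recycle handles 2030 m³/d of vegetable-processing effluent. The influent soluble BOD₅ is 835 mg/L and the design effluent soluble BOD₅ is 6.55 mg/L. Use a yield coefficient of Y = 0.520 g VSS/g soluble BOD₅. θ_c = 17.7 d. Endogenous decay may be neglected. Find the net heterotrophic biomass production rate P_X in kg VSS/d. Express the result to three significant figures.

P_X ≈ 875 kg VSS/d

Since k_d ≈ 0, Y_obs = Y = 0.520 g VSS/g soluble BOD₅.
ΔS = 835 − 6.55 = 828.5 mg/L, so the substrate removal rate is 2030 × 828.5/1000 = 1682 kg soluble BOD₅/d.
Biomass produced: P_X = Y_obs·Q·ΔS = 0.5200 × 1682 ≈ 874.5 kg VSS/d.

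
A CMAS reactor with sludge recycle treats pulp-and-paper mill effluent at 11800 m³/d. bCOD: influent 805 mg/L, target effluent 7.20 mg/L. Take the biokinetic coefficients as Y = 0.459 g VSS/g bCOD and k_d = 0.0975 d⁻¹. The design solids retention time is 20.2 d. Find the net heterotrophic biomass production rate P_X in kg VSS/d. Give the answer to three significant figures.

The observed yield is Y_obs = Y/(1 + k_d·θ_c) = 0.459 / (1 + 0.0975 × 20.2) = 0.459 / 2.970 = 0.1546 g VSS per g bCOD removed.
ΔS = 805 − 7.20 = 797.8 mg/L, so the substrate removal rate is 11800 × 797.8/1000 = 9414 kg bCOD/d.
Biomass produced: P_X = Y_obs·Q·ΔS = 0.1546 × 9414 ≈ 1455 kg VSS/d.

P_X ≈ 1460 kg VSS/d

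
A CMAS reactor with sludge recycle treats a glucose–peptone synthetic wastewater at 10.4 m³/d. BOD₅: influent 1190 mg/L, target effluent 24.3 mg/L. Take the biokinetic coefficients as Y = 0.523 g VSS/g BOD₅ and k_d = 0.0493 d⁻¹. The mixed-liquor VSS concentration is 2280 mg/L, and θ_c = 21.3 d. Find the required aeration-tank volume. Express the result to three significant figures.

V ≈ 28.9 m³

Rearranging the biomass balance for a CMAS with decay, V = Y·Q·ΔS·θ_c / [X·(1+k_d θ_c)] = 0.523 × 10.4 × (1190 − 24.3) × 21.3 / [2280 × (1 + 0.0493 × 21.3)] = 1.35×10^5 / 4674 = 28.89 m³.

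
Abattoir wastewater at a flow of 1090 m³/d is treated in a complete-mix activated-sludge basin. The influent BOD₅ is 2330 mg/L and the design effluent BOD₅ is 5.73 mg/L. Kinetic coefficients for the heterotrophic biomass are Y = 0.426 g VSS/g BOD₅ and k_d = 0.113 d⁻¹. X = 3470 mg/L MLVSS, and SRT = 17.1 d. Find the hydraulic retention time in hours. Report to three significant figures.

τ ≈ 39.9 h

Steady-state biomass mass balance: V·X·(1 + k_d·θ_c) = Y·Q·(S₀ − S)·θ_c, so V = 0.426 × 1090 × (2330 − 5.73) × 17.1 / [3470 × (1 + 0.113 × 17.1)] = 1.85×10^7 / 10175 = 1814 m³.
Hydraulic retention time τ = V/Q = 1814 / 1090 = 1.664 d = 39.94 h.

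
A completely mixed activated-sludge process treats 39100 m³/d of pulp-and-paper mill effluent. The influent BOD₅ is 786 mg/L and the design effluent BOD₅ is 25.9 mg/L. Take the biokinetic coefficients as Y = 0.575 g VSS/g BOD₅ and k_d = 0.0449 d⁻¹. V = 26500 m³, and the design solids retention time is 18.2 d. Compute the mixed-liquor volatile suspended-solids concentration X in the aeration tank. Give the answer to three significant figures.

From V·X·(1 + k_d·θ_c) = Y·Q·(S₀ − S)·θ_c: X = 0.575 × 39100 × (786 − 25.9) × 18.2 / [26500 × (1 + 0.0449 × 18.2)] = 6459 mg/L.

X ≈ 6460 mg/L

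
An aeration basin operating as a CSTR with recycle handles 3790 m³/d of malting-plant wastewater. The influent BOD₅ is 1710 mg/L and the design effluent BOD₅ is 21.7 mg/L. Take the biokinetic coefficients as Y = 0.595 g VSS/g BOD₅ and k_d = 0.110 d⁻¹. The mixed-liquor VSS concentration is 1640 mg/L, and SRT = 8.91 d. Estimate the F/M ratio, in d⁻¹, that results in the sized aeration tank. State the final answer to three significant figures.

F/M ≈ 0.378 d⁻¹

Rearranging the biomass balance for a CMAS with decay, V = Y·Q·ΔS·θ_c / [X·(1+k_d θ_c)] = 0.595 × 3790 × (1710 − 21.7) × 8.91 / [1640 × (1 + 0.110 × 8.91)] = 3.39×10^7 / 3247 = 10446 m³.
F/M = applied load / biomass = Q·S₀/(V·X) = 3790 × 1710 / (10446 × 1640) = 0.3783 d⁻¹.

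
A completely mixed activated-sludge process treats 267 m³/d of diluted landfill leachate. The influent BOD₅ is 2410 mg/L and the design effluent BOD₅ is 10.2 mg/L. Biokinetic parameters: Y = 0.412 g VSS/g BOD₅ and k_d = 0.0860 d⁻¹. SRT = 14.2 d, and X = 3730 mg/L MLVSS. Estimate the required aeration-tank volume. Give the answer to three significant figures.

V ≈ 452 m³

From the SRT design equation V = Y Q (S₀−S) θ_c / [X (1 + k_d θ_c)] = 0.412 × 267 × (2410 − 10.2) × 14.2 / [3730 × (1 + 0.0860 × 14.2)] = 3.75×10^6 / 8285 = 452.5 m³.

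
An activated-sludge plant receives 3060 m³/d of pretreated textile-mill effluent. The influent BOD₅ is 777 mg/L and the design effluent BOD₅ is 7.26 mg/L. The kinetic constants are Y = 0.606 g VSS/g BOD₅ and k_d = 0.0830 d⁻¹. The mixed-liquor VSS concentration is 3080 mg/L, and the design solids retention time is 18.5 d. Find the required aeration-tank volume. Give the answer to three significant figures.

V ≈ 3380 m³

From the SRT design equation V = Y Q (S₀−S) θ_c / [X (1 + k_d θ_c)] = 0.606 × 3060 × (777 − 7.26) × 18.5 / [3080 × (1 + 0.0830 × 18.5)] = 2.64×10^7 / 7809 = 3381 m³.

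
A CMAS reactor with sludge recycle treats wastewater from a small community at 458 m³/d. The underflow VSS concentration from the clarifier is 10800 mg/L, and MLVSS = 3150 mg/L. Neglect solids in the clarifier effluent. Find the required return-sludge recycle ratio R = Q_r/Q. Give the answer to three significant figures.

Solids balance on the clarifier gives (1+R)X = R·X_r, so R = X/(X_r − X) = 3150 / (10800 − 3150) = 0.4118.

R ≈ 0.412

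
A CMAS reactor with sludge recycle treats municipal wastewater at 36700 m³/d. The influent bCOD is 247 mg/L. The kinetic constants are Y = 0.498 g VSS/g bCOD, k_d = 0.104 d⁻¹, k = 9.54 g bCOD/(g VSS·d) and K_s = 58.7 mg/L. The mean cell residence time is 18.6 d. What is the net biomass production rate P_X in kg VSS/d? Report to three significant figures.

P_X ≈ 1530 kg VSS/d

For a completely mixed reactor with recycle the Lawrence–McCarty relation gives S = K_s·(1 + k_d·θ_c) / [θ_c·(Y·k − k_d) − 1] = 58.7 × (1 + 0.104 × 18.6) / [18.6 × (0.498 × 9.54 − 0.104) − 1] = 172.2 / 85.43 = 2.016 mg/L.
Correct the yield for decay: Y_obs = Y/(1 + k_d θ_c) = 0.498 / (1 + 0.104 × 18.6) = 0.498 / 2.934 = 0.1697.
Mass of bCOD removed per day: Q(S₀ − S) = 36700 × 245.0 g/m³ = 8991 kg/d.
So the net sludge growth is P_X = 0.1697 × 8991 = 1526 kg VSS/d.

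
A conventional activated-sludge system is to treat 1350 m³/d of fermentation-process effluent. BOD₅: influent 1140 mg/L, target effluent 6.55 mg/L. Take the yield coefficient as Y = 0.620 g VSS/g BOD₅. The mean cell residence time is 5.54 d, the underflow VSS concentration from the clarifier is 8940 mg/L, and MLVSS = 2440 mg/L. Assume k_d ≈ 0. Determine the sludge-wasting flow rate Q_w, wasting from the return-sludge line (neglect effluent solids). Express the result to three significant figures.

Q_w ≈ 106 m³/d

Biomass mass balance (decay neglected): V·X = Y·Q·(S₀ − S)·θ_c, so V = 0.620 × 1350 × (1140 − 6.55) × 5.54 / 2440 = 2154 m³.
Q_w = (V·X)/(θ_c X_r) = 2154 × 2440 / (5.54 × 8940) = 106.1 m³/d.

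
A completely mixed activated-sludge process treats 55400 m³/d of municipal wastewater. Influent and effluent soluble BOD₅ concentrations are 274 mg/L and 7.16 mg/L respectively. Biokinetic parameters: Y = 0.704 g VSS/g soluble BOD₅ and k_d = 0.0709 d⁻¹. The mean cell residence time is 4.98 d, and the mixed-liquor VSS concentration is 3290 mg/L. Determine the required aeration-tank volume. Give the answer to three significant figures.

V ≈ 11600 m³

Steady-state biomass mass balance: V·X·(1 + k_d·θ_c) = Y·Q·(S₀ − S)·θ_c, so V = 0.704 × 55400 × (274 − 7.16) × 4.98 / [3290 × (1 + 0.0709 × 4.98)] = 5.18×10^7 / 4452 = 11642 m³.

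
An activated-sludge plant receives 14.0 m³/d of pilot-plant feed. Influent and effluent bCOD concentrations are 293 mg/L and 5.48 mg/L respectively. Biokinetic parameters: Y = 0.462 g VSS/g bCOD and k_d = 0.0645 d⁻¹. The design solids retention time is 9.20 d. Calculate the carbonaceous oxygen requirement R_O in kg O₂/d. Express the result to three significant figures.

Y_obs = Y / (1 + k_d θ_c) = 0.462 / (1 + 0.0645 × 9.20) = 0.462 / 1.593 = 0.2899.
Mass of bCOD removed per day: Q(S₀ − S) = 14.0 × 287.5 g/m³ = 4.025 kg/d.
Net sludge production P_X = 0.2899 × 4.025 = 1.167 kg VSS/d.
Carbonaceous O₂ demand = substrate oxidised − cell-mass equivalent = 4.025 − 1.42 × 1.167 = 2.368 kg O₂/d.

R_O ≈ 2.37 kg O₂/d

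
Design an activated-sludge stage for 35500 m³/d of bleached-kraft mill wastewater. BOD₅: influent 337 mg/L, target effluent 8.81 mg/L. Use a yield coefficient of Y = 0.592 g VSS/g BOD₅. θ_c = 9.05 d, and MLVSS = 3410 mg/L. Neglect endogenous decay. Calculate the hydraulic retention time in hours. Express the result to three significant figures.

τ ≈ 12.4 h

With k_d = 0 the design equation reduces to V = Y Q (S₀−S) θ_c / X = 0.592 × 35500 × (337 − 8.81) × 9.05 / 3410 = 18305 m³.
HRT = V/Q = 18305 m³ / 35500 m³·d⁻¹ = 0.5156 d × 24 = 12.38 h.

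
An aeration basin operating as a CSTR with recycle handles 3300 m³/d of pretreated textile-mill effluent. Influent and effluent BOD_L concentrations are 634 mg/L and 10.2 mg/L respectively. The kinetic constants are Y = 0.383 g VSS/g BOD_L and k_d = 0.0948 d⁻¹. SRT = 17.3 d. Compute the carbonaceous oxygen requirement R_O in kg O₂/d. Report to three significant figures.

R_O ≈ 1630 kg O₂/d

Correct the yield for decay: Y_obs = Y/(1 + k_d θ_c) = 0.383 / (1 + 0.0948 × 17.3) = 0.383 / 2.640 = 0.1451.
Substrate removed = Q·(S₀ − S) = 3300 m³/d × (634 − 10.2) g/m³ = 2.06×10^6 g/d = 2059 kg/d.
P_X = Y_obs·Q·(S₀ − S) = 0.1451 × 2059 = 298.6 kg VSS/d.
R_O = Q·ΔS − 1.42 P_X = 2059 − 424.1 = 1634 kg O₂/d.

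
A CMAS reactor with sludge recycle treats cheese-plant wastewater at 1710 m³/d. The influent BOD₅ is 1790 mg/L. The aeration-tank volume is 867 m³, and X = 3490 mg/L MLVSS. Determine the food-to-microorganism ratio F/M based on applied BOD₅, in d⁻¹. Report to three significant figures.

F/M ≈ 1.01 d⁻¹

F/M = applied load / biomass = Q·S₀/(V·X) = 1710 × 1790 / (867.0 × 3490) = 1.012 d⁻¹.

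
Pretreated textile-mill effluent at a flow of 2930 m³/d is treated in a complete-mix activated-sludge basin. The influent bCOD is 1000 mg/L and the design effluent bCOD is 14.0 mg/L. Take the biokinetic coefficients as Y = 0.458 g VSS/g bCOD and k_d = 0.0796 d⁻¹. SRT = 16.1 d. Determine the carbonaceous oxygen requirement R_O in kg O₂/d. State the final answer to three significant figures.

R_O ≈ 2070 kg O₂/d

The observed yield is Y_obs = Y/(1 + k_d·θ_c) = 0.458 / (1 + 0.0796 × 16.1) = 0.458 / 2.282 = 0.2007 g VSS per g bCOD removed.
Q·(S₀ − S) = 2930 × (1000 − 14.0) × 10⁻³ = 2889 kg/d removed.
Biomass synthesised: P_X = Y_obs × 2889 = 579.9 kg VSS/d.
R_O = Q·ΔS − 1.42 P_X = 2889 − 823.5 = 2065 kg O₂/d.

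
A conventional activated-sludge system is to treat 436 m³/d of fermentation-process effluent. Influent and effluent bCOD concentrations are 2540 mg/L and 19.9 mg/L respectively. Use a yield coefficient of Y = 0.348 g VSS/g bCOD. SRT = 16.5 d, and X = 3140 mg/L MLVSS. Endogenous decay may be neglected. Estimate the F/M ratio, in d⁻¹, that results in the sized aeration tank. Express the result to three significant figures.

Biomass mass balance (decay neglected): V·X = Y·Q·(S₀ − S)·θ_c, so V = 0.348 × 436 × (2540 − 19.9) × 16.5 / 3140 = 2009 m³.
Food-to-microorganism ratio F/M = Q S₀ / (V X) = 436 × 2540 / (2009 × 3140) = 0.1755 d⁻¹.

F/M ≈ 0.176 d⁻¹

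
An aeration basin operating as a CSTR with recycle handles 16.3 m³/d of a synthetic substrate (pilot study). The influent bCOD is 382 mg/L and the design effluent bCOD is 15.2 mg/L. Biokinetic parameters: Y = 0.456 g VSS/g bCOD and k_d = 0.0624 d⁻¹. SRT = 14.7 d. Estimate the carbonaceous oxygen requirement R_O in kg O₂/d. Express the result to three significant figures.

R_O ≈ 3.96 kg O₂/d

Y_obs = Y / (1 + k_d θ_c) = 0.456 / (1 + 0.0624 × 14.7) = 0.456 / 1.917 = 0.2378.
ΔS = 382 − 15.2 = 366.8 mg/L, so the substrate removal rate is 16.3 × 366.8/1000 = 5.979 kg bCOD/d.
P_X = Y_obs·Q·(S₀ − S) = 0.2378 × 5.979 = 1.422 kg VSS/d.
Carbonaceous O₂ demand = substrate oxidised − cell-mass equivalent = 5.979 − 1.42 × 1.422 = 3.960 kg O₂/d.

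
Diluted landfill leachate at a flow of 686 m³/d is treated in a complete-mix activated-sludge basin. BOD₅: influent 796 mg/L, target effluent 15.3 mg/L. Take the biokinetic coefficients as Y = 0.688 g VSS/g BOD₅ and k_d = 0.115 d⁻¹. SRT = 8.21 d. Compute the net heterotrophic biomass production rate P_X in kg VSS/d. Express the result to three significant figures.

P_X ≈ 190 kg VSS/d

Y_obs = Y / (1 + k_d θ_c) = 0.688 / (1 + 0.115 × 8.21) = 0.688 / 1.944 = 0.3539.
Mass of BOD₅ removed per day: Q(S₀ − S) = 686 × 780.7 g/m³ = 535.6 kg/d.
Net biomass production P_X = Y_obs × Q·(S₀ − S) = 0.3539 × 535.6 = 189.5 kg VSS/d.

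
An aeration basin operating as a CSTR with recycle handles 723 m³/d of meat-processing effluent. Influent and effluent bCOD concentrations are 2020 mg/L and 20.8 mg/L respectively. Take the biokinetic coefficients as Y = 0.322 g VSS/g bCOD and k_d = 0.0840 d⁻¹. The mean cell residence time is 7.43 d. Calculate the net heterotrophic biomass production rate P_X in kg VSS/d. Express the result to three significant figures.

P_X ≈ 287 kg VSS/d

Y_obs = Y / (1 + k_d θ_c) = 0.322 / (1 + 0.0840 × 7.43) = 0.322 / 1.624 = 0.1983.
Substrate removed = Q·(S₀ − S) = 723 m³/d × (2020 − 20.8) g/m³ = 1.45×10^6 g/d = 1445 kg/d.
Net biomass production P_X = Y_obs × Q·(S₀ − S) = 0.1983 × 1445 = 286.6 kg VSS/d.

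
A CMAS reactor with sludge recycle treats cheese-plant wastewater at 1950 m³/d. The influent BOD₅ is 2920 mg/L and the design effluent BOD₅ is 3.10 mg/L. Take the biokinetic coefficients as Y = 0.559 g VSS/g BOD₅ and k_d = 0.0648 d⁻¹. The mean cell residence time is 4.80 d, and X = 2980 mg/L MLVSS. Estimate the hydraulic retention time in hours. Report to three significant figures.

τ ≈ 48.1 h

From the SRT design equation V = Y Q (S₀−S) θ_c / [X (1 + k_d θ_c)] = 0.559 × 1950 × (2920 − 3.10) × 4.80 / [2980 × (1 + 0.0648 × 4.80)] = 1.53×10^7 / 3907 = 3906 m³.
HRT = V/Q = 3906 m³ / 1950 m³·d⁻¹ = 2.003 d × 24 = 48.08 h.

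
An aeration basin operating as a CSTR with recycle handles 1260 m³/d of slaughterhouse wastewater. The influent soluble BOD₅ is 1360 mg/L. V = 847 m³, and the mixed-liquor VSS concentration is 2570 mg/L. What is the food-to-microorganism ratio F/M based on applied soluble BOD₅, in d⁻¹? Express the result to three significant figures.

Food-to-microorganism ratio F/M = Q S₀ / (V X) = 1260 × 1360 / (847.0 × 2570) = 0.7872 d⁻¹.

F/M ≈ 0.787 d⁻¹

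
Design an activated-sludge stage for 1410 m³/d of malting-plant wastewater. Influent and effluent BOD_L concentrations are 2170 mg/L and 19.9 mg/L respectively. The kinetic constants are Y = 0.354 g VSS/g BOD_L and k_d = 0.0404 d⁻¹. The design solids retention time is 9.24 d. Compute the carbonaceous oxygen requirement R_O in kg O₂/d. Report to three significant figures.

Observed yield with endogenous decay: Y_obs = Y / (1 + k_d·θ_c) = 0.354 / (1 + 0.0404 × 9.24) = 0.354 / 1.373 = 0.2578 g VSS/g BOD_L.
Mass of BOD_L removed per day: Q(S₀ − S) = 1410 × 2150 g/m³ = 3032 kg/d.
P_X = Y_obs·Q·(S₀ − S) = 0.2578 × 3032 = 781.5 kg VSS/d.
R_O = Q·ΔS − 1.42 P_X = 3032 − 1110 = 1922 kg O₂/d.

R_O ≈ 1920 kg O₂/d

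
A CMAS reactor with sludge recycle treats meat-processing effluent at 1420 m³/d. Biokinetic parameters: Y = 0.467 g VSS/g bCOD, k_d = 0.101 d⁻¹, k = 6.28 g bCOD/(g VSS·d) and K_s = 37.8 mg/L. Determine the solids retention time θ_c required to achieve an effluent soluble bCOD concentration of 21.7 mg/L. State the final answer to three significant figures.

θ_c ≈ 1.03 d

From 1/θ_c = Y·k·S/(K_s + S) − k_d: Y·k·S/(K_s+S) = 0.467 × 6.28 × 21.7 / (37.8 + 21.7) = 1.070 d⁻¹.
θ_c = 1/(μ − k_d) = 1/(1.070 − 0.101) = 1/0.9686 = 1.032 d.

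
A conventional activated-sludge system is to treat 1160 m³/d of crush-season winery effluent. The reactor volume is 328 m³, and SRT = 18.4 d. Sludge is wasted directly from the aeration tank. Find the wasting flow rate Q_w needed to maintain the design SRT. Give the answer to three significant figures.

For wasting at MLVSS concentration, Q_w = V/θ_c = 328.0/18.4 = 17.83 m³/d.

Q_w ≈ 17.8 m³/d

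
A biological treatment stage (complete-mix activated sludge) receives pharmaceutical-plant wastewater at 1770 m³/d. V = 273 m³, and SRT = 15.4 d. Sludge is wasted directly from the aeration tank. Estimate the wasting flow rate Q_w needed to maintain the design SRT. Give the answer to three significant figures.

With mixed-liquor wasting, θ_c = V/Q_w, so Q_w = V/θ_c = 273.0/15.4 = 17.73 m³/d.

Q_w ≈ 17.7 m³/d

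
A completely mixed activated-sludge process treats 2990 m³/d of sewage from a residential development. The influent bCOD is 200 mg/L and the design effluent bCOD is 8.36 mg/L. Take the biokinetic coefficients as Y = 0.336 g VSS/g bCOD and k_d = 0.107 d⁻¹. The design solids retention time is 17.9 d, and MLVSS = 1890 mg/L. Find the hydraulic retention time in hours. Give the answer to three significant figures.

Steady-state biomass mass balance: V·X·(1 + k_d·θ_c) = Y·Q·(S₀ − S)·θ_c, so V = 0.336 × 2990 × (200 − 8.36) × 17.9 / [1890 × (1 + 0.107 × 17.9)] = 3.45×10^6 / 5510 = 625.5 m³.
Hydraulic retention time τ = V/Q = 625.5 / 2990 = 0.2092 d = 5.020 h.

τ ≈ 5.02 h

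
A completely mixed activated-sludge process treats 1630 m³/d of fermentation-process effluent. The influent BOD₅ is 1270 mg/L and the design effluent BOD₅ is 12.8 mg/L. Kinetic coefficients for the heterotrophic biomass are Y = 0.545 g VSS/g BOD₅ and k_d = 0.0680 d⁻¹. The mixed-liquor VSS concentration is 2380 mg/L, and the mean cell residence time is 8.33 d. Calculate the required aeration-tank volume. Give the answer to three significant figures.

Rearranging the biomass balance for a CMAS with decay, V = Y·Q·ΔS·θ_c / [X·(1+k_d θ_c)] = 0.545 × 1630 × (1270 − 12.8) × 8.33 / [2380 × (1 + 0.0680 × 8.33)] = 9.3×10^6 / 3728 = 2495 m³.

V ≈ 2500 m³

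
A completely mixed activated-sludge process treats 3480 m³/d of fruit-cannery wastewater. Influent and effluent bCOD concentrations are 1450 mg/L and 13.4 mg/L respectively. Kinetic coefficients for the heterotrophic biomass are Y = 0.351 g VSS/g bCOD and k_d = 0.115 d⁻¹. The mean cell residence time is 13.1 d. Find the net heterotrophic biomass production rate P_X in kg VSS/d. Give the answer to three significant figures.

Y_obs = Y / (1 + k_d θ_c) = 0.351 / (1 + 0.115 × 13.1) = 0.351 / 2.506 = 0.1400.
Substrate removed = Q·(S₀ − S) = 3480 m³/d × (1450 − 13.4) g/m³ = 5×10^6 g/d = 4999 kg/d.
So the net sludge growth is P_X = 0.1400 × 4999 = 700.1 kg VSS/d.

P_X ≈ 700 kg VSS/d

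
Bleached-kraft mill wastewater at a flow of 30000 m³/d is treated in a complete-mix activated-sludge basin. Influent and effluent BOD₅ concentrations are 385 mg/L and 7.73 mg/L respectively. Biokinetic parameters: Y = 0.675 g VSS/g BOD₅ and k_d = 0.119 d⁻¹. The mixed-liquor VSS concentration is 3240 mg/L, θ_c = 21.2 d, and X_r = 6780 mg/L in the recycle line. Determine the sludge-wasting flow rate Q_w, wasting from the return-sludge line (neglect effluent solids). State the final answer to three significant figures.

Rearranging the biomass balance for a CMAS with decay, V = Y·Q·ΔS·θ_c / [X·(1+k_d θ_c)] = 0.675 × 30000 × (385 − 7.73) × 21.2 / [3240 × (1 + 0.119 × 21.2)] = 1.62×10^8 / 11414 = 14190 m³.
θ_c = V·X/(Q_w·X_r) when wasting from the recycle, so Q_w = V·X/(θ_c·X_r) = 14190 × 3240 / (21.2 × 6780) = 319.9 m³/d.

Q_w ≈ 320 m³/d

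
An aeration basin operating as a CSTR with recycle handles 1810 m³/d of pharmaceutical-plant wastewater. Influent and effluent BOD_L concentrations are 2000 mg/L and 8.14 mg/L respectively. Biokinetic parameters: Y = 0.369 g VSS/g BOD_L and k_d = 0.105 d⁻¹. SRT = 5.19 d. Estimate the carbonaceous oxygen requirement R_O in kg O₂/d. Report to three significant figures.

Correct the yield for decay: Y_obs = Y/(1 + k_d θ_c) = 0.369 / (1 + 0.105 × 5.19) = 0.369 / 1.545 = 0.2388.
Mass of BOD_L removed per day: Q(S₀ − S) = 1810 × 1992 g/m³ = 3605 kg/d.
Biomass synthesised: P_X = Y_obs × 3605 = 861.1 kg VSS/d.
R_O = Q·(S₀ − S) − 1.42·P_X = 3605 − 1.42 × 861.1 = 2383 kg O₂/d.

R_O ≈ 2380 kg O₂/d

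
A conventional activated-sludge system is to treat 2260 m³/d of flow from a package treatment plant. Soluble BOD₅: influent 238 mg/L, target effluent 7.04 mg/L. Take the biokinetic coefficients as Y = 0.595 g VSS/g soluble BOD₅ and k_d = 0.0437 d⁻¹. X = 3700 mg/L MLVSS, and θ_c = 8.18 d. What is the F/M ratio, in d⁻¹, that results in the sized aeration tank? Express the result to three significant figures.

F/M ≈ 0.287 d⁻¹

From the SRT design equation V = Y Q (S₀−S) θ_c / [X (1 + k_d θ_c)] = 0.595 × 2260 × (238 − 7.04) × 8.18 / [3700 × (1 + 0.0437 × 8.18)] = 2.54×10^6 / 5023 = 505.8 m³.
F/M = applied load / biomass = Q·S₀/(V·X) = 2260 × 238 / (505.8 × 3700) = 0.2874 d⁻¹.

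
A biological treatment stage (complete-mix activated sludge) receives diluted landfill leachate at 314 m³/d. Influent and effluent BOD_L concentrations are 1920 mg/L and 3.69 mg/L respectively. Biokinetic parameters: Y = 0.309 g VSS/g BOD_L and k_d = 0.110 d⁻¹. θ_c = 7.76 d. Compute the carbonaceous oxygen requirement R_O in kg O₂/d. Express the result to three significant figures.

R_O ≈ 459 kg O₂/d

Correct the yield for decay: Y_obs = Y/(1 + k_d θ_c) = 0.309 / (1 + 0.110 × 7.76) = 0.309 / 1.854 = 0.1667.
ΔS = 1920 − 3.69 = 1916 mg/L, so the substrate removal rate is 314 × 1916/1000 = 601.7 kg BOD_L/d.
P_X = Y_obs·Q·(S₀ − S) = 0.1667 × 601.7 = 100.3 kg VSS/d.
R_O = Q·(S₀ − S) − 1.42·P_X = 601.7 − 1.42 × 100.3 = 459.3 kg O₂/d.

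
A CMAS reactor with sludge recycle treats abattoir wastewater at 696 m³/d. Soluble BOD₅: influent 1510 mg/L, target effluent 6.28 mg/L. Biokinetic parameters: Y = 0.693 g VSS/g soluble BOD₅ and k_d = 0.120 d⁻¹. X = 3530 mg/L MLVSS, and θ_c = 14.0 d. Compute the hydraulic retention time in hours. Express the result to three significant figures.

τ ≈ 37.0 h

From the SRT design equation V = Y Q (S₀−S) θ_c / [X (1 + k_d θ_c)] = 0.693 × 696 × (1510 − 6.28) × 14.0 / [3530 × (1 + 0.120 × 14.0)] = 1.02×10^7 / 9460 = 1073 m³.
τ = V/Q = 1073/696 = 1.542 d, or 37.01 h.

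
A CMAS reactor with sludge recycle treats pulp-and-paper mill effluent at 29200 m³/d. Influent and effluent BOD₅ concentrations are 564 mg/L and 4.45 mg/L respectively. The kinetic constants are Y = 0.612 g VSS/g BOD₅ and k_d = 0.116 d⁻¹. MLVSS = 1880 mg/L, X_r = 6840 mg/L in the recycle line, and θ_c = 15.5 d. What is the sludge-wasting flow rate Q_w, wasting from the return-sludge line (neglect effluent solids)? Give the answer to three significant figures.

From the SRT design equation V = Y Q (S₀−S) θ_c / [X (1 + k_d θ_c)] = 0.612 × 29200 × (564 − 4.45) × 15.5 / [1880 × (1 + 0.116 × 15.5)] = 1.55×10^8 / 5260 = 29465 m³.
Q_w = (V·X)/(θ_c X_r) = 29465 × 1880 / (15.5 × 6840) = 522.5 m³/d.

Q_w ≈ 522 m³/d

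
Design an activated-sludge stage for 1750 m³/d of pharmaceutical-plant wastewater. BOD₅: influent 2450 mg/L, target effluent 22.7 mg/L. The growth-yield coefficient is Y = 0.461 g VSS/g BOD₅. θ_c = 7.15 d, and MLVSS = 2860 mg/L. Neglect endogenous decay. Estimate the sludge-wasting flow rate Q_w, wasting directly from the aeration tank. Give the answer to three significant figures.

With k_d = 0 the design equation reduces to V = Y Q (S₀−S) θ_c / X = 0.461 × 1750 × (2450 − 22.7) × 7.15 / 2860 = 4896 m³.
For wasting at MLVSS concentration, Q_w = V/θ_c = 4896/7.15 = 684.7 m³/d.

Q_w ≈ 685 m³/d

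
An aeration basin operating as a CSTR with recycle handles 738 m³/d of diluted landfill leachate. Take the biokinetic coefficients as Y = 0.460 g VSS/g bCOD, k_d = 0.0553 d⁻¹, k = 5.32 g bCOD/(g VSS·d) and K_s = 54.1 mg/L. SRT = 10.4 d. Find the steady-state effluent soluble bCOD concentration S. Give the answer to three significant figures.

For a completely mixed reactor with recycle the Lawrence–McCarty relation gives S = K_s·(1 + k_d·θ_c) / [θ_c·(Y·k − k_d) − 1] = 54.1 × (1 + 0.0553 × 10.4) / [10.4 × (0.460 × 5.32 − 0.0553) − 1] = 85.21 / 23.88 = 3.569 mg/L.

S ≈ 3.57 mg/L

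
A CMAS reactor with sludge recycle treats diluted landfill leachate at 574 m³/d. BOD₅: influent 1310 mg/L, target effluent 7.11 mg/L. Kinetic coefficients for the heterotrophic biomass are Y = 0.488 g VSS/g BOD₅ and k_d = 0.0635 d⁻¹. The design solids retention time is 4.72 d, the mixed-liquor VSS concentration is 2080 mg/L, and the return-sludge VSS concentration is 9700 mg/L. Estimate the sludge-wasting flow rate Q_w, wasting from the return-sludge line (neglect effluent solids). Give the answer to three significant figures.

Q_w ≈ 28.9 m³/d

Steady-state biomass mass balance: V·X·(1 + k_d·θ_c) = Y·Q·(S₀ − S)·θ_c, so V = 0.488 × 574 × (1310 − 7.11) × 4.72 / [2080 × (1 + 0.0635 × 4.72)] = 1.72×10^6 / 2703 = 637.2 m³.
Q_w = (V·X)/(θ_c X_r) = 637.2 × 2080 / (4.72 × 9700) = 28.95 m³/d.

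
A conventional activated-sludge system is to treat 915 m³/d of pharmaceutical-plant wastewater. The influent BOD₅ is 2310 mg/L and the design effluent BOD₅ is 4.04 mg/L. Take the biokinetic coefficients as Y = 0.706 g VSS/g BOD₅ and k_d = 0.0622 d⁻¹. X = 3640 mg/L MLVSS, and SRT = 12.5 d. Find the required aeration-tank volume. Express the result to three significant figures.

V ≈ 2880 m³

Rearranging the biomass balance for a CMAS with decay, V = Y·Q·ΔS·θ_c / [X·(1+k_d θ_c)] = 0.706 × 915 × (2310 − 4.04) × 12.5 / [3640 × (1 + 0.0622 × 12.5)] = 1.86×10^7 / 6470 = 2878 m³.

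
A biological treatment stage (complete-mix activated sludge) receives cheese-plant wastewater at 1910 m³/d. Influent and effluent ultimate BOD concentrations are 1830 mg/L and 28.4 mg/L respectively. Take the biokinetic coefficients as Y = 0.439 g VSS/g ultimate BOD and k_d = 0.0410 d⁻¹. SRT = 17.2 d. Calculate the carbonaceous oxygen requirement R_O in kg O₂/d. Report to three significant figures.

R_O ≈ 2180 kg O₂/d

The observed yield is Y_obs = Y/(1 + k_d·θ_c) = 0.439 / (1 + 0.0410 × 17.2) = 0.439 / 1.705 = 0.2574 g VSS per g ultimate BOD removed.
Substrate removed = Q·(S₀ − S) = 1910 m³/d × (1830 − 28.4) g/m³ = 3.44×10^6 g/d = 3441 kg/d.
Biomass synthesised: P_X = Y_obs × 3441 = 885.9 kg VSS/d.
Carbonaceous O₂ demand = substrate oxidised − cell-mass equivalent = 3441 − 1.42 × 885.9 = 2183 kg O₂/d.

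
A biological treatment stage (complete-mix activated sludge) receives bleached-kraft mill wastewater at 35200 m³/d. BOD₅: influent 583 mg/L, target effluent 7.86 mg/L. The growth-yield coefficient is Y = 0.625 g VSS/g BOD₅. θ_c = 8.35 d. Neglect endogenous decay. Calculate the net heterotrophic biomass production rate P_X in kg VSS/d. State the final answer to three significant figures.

Since k_d ≈ 0, Y_obs = Y = 0.625 g VSS/g BOD₅.
Substrate removed = Q·(S₀ − S) = 35200 m³/d × (583 − 7.86) g/m³ = 2.02×10^7 g/d = 20245 kg/d.
Biomass produced: P_X = Y_obs·Q·ΔS = 0.6250 × 20245 ≈ 12653 kg VSS/d.

P_X ≈ 12700 kg VSS/d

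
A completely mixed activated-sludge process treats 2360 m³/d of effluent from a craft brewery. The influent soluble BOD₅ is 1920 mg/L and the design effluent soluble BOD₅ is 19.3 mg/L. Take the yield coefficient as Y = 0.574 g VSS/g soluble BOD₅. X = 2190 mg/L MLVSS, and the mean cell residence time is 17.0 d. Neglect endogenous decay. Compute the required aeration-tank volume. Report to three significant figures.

V ≈ 20000 m³

With k_d = 0 the design equation reduces to V = Y Q (S₀−S) θ_c / X = 0.574 × 2360 × (1920 − 19.3) × 17.0 / 2190 = 19987 m³.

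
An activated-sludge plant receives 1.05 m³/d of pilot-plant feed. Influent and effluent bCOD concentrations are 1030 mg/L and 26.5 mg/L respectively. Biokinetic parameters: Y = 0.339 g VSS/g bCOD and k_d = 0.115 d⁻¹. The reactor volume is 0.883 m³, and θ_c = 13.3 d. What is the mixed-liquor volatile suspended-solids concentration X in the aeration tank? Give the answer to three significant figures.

X ≈ 2130 mg/L

X = Y·Q·ΔS·θ_c / [V·(1 + k_d θ_c)] = 0.339 × 1.05 × (1030 − 26.5) × 13.3 / [0.883 × (1 + 0.115 × 13.3)] = 2127 mg/L.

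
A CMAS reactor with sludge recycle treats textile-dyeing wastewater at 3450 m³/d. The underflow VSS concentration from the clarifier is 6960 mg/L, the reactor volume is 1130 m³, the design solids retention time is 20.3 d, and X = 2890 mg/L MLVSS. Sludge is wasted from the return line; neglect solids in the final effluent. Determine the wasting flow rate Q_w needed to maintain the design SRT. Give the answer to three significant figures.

Q_w ≈ 23.1 m³/d

Q_w = (V·X)/(θ_c X_r) = 1130 × 2890 / (20.3 × 6960) = 23.11 m³/d.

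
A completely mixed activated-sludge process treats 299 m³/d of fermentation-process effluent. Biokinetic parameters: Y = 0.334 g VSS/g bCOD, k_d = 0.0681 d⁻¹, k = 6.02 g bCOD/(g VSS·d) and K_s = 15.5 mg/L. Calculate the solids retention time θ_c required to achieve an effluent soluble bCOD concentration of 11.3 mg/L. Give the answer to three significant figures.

θ_c ≈ 1.28 d

From 1/θ_c = Y·k·S/(K_s + S) − k_d: Y·k·S/(K_s+S) = 0.334 × 6.02 × 11.3 / (15.5 + 11.3) = 0.8478 d⁻¹.
1/θ_c = 0.8478 − 0.0681 = 0.7797 d⁻¹, so θ_c = 1.283 d.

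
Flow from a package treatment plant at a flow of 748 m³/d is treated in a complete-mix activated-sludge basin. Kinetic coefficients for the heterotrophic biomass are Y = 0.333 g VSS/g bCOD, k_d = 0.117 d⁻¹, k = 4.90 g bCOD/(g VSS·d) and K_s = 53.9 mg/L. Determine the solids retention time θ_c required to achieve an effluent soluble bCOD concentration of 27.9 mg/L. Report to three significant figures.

θ_c ≈ 2.28 d

Specific growth rate at S = 27.9 mg/L: μ = YkS/(K_s+S) = 0.333·4.90·27.9/(53.9+27.9) = 0.5565 d⁻¹.
θ_c = 1/(μ − k_d) = 1/(0.5565 − 0.117) = 1/0.4395 = 2.275 d.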